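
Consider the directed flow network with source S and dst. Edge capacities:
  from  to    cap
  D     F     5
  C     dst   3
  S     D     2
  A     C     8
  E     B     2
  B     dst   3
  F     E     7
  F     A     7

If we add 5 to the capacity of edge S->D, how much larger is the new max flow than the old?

3

Original max flow = 2.
After raising cap(S->D), augmenting paths through that edge carry 3 more units.
New max flow = 5. Increase = 3.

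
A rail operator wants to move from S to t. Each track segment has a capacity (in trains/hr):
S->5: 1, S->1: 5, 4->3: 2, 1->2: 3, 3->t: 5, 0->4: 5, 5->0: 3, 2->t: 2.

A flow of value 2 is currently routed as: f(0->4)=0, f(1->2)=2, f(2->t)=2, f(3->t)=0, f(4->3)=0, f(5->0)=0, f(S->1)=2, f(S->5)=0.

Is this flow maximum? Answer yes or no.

No

Residual path S->5->0->4->3->t has bottleneck 1 > 0.
Pushing 1 along it raises the flow to 3, so the given flow is not maximum.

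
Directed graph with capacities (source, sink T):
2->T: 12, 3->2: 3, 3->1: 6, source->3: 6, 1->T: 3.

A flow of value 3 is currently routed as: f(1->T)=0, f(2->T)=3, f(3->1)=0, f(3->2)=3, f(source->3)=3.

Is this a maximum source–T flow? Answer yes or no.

No

Residual path source->3->1->T has bottleneck 3 > 0.
Pushing 3 along it raises the flow to 6, so the given flow is not maximum.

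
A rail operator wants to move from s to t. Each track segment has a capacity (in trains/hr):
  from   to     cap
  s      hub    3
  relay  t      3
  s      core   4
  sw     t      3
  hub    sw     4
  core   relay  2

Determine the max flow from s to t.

5

Augment s→core→relay→t: bottleneck 2. Total 2.
Augment s→hub→sw→t: bottleneck 3. Total 5.
No augmenting path remains in the residual graph.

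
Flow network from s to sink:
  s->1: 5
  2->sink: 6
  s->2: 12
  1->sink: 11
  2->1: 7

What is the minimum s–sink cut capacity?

Max flow = 17 (via 3 augmenting paths).
In the residual at optimum, the set reachable from s is {s}.
Cut edges: s->2 (cap 12), s->1 (cap 5). Sum = 17.

17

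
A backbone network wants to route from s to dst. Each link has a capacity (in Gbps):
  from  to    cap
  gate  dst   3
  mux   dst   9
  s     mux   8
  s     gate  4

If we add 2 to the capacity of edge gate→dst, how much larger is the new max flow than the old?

1

Original max flow = 11.
After raising cap(gate→dst), augmenting paths through that edge carry 1 more unit.
New max flow = 12. Increase = 1.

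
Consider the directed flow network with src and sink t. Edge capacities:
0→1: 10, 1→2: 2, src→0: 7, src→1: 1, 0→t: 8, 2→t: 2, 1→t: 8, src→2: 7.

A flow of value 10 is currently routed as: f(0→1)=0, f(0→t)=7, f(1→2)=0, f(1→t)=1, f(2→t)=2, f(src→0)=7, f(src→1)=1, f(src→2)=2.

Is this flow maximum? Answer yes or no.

Residual reachable from src: {2, src}; t is not reachable.
Saturated cut: src→0, src→1, 2→t with total capacity 10 = current flow value. Flow is maximum.

Yes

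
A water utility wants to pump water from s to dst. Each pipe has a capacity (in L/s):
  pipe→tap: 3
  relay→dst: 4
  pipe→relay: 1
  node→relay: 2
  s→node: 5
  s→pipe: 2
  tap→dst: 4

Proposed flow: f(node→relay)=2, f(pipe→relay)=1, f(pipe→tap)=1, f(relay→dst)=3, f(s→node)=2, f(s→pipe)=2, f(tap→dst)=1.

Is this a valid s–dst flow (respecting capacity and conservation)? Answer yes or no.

Yes

Every edge has 0 ≤ f(e) ≤ cap(e).
At each intermediate node, inflow equals outflow.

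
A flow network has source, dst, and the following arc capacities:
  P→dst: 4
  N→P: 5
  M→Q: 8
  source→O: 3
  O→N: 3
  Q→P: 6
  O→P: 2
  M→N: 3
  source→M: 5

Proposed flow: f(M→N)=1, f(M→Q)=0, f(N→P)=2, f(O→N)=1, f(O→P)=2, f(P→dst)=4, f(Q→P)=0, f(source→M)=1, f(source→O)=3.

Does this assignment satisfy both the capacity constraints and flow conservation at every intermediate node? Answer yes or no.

Yes

Every edge has 0 ≤ f(e) ≤ cap(e).
At each intermediate node, inflow equals outflow.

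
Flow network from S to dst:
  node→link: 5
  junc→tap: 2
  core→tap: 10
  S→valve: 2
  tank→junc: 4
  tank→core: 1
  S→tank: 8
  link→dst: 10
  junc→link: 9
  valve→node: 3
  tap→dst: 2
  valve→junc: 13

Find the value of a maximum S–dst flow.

Augment S→valve→node→link→dst: bottleneck 2. Total 2.
Augment S→tank→junc→link→dst: bottleneck 4. Total 6.
Augment S→tank→core→tap→dst: bottleneck 1. Total 7.
No augmenting path remains in the residual graph.

7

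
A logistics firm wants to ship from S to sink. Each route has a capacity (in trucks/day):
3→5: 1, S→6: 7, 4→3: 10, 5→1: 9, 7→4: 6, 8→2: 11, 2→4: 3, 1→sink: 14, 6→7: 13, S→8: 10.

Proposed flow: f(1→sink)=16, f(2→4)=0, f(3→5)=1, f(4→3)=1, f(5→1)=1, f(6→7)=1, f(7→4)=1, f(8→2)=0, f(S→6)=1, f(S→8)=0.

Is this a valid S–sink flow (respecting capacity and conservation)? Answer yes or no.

No

Capacity violated on 1→sink: flow 16 > capacity 14.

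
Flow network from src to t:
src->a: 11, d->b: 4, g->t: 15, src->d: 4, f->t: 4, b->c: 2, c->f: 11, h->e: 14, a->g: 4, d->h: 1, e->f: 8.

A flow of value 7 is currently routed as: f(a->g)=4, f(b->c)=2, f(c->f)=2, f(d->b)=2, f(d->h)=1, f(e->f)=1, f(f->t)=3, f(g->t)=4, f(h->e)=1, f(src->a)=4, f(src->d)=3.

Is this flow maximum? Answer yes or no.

Yes

Residual reachable from src: {a, b, d, src}; t is not reachable.
Saturated cut: b->c, d->h, a->g with total capacity 7 = current flow value. Flow is maximum.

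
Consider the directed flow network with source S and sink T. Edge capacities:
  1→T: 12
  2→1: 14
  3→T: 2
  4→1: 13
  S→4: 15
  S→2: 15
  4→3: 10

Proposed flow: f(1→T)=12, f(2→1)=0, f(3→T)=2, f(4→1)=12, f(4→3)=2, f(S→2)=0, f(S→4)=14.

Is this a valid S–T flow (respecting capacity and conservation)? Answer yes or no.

Every edge has 0 ≤ f(e) ≤ cap(e).
At each intermediate node, inflow equals outflow.

Yes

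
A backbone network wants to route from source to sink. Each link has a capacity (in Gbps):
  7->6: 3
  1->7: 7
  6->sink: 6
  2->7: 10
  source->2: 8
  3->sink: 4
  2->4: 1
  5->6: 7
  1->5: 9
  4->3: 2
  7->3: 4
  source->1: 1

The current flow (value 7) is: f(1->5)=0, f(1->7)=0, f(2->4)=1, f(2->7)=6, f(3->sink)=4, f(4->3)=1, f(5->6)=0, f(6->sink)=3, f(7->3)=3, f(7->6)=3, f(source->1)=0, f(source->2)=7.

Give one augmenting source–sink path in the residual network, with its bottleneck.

Residual along source->1->5->6->sink: source->1: 1, 1->5: 9, 5->6: 7, 6->sink: 3.
Bottleneck = min = 1.

source->1->5->6->sink, bottleneck 1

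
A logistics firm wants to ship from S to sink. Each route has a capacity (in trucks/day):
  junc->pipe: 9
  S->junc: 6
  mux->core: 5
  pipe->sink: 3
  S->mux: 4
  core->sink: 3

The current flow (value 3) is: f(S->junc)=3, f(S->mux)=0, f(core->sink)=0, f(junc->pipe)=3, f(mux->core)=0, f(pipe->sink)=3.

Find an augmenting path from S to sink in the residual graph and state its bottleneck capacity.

S->mux->core->sink, bottleneck 3

Residual along S->mux->core->sink: S->mux: 4, mux->core: 5, core->sink: 3.
Bottleneck = min = 3.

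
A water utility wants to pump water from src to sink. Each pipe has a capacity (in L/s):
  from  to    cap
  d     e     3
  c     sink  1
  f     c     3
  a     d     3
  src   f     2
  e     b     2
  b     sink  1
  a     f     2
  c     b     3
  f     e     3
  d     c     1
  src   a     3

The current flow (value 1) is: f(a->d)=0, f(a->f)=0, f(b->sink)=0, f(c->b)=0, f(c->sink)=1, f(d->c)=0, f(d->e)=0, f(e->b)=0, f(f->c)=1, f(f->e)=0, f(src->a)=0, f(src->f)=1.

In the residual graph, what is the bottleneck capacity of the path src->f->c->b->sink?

1

Residual capacities along the path: src->f: 1, f->c: 2, c->b: 3, b->sink: 1.
Minimum is 1.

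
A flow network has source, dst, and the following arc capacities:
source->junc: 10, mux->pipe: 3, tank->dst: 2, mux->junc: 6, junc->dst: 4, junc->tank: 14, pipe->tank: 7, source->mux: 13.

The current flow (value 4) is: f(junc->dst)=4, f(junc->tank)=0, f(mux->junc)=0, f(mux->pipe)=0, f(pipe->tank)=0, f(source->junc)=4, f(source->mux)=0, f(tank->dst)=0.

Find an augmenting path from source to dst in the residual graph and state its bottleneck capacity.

Residual along source->junc->tank->dst: source->junc: 6, junc->tank: 14, tank->dst: 2.
Bottleneck = min = 2.

source->junc->tank->dst, bottleneck 2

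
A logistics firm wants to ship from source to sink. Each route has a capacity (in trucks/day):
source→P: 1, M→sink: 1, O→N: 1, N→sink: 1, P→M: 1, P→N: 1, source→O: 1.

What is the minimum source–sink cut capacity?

Max flow = 2 (via 2 augmenting paths).
In the residual at optimum, the set reachable from source is {source}.
Cut edges: source→O (cap 1), source→P (cap 1). Sum = 2.

2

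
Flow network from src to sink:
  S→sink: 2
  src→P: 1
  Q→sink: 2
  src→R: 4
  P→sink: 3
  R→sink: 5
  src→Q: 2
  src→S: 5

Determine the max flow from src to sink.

Augment src→R→sink: bottleneck 4. Total 4.
Augment src→S→sink: bottleneck 2. Total 6.
Augment src→P→sink: bottleneck 1. Total 7.
Augment src→Q→sink: bottleneck 2. Total 9.
No augmenting path remains in the residual graph.

9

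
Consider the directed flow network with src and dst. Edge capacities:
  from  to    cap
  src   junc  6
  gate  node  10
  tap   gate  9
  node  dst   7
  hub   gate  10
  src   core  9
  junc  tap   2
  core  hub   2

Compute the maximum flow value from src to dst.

4

Augment src→junc→tap→gate→node→dst: bottleneck 2. Total 2.
Augment src→core→hub→gate→node→dst: bottleneck 2. Total 4.
No augmenting path remains in the residual graph.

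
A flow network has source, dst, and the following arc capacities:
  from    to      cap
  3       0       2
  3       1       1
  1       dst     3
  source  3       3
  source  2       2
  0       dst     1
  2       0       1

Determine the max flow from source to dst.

2

Augment source→2→0→dst: bottleneck 1. Total 1.
Augment source→3→1→dst: bottleneck 1. Total 2.
No augmenting path remains in the residual graph.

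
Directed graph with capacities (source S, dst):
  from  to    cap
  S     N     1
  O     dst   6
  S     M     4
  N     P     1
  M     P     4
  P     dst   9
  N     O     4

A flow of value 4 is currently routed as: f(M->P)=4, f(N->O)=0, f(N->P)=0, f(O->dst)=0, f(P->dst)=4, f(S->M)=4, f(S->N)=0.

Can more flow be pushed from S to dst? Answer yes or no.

Yes

Residual path S->N->P->dst has bottleneck 1 > 0.
Pushing 1 along it raises the flow to 5, so the given flow is not maximum.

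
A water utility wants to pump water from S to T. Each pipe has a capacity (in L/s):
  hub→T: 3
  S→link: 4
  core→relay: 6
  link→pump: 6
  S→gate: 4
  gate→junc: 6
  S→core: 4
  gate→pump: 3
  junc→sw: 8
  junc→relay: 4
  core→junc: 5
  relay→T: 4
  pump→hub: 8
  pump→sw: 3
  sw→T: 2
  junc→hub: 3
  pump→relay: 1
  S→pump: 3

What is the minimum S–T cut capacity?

9

Max flow = 9 (via 3 augmenting paths).
In the residual at optimum, the set reachable from S is {S, core, gate, hub, junc, link, pump, relay, sw}.
Cut edges: hub→T (cap 3), sw→T (cap 2), relay→T (cap 4). Sum = 9.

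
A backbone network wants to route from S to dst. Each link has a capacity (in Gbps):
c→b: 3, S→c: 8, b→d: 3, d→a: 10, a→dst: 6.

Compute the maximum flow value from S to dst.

3

Augment S→c→b→d→a→dst: bottleneck 3. Total 3.
No augmenting path remains in the residual graph.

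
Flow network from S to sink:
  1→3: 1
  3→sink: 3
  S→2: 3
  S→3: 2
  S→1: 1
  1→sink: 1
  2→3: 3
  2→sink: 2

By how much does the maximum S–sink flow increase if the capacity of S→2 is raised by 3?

Original max flow = 6.
Even with extra capacity on S→2, another cut of capacity 6 remains binding.
New max flow = 6. Increase = 0.

0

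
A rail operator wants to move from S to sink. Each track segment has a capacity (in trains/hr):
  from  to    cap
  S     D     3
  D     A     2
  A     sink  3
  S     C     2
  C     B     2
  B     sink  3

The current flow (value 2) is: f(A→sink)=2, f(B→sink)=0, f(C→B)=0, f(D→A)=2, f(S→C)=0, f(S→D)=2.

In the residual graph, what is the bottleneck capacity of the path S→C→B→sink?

2

Residual capacities along the path: S→C: 2, C→B: 2, B→sink: 3.
Minimum is 2.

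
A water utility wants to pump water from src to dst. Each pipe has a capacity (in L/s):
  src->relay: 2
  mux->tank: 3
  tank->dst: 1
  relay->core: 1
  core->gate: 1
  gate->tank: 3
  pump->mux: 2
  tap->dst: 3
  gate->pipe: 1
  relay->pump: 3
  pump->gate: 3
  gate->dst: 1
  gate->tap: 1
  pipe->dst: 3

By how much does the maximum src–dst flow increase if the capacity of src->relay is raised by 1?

Original max flow = 2.
After raising cap(src->relay), augmenting paths through that edge carry 1 more unit.
New max flow = 3. Increase = 1.

1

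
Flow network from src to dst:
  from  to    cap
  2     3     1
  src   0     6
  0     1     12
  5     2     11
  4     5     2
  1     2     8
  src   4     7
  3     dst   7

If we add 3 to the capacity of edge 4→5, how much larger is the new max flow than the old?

0

Original max flow = 1.
Edge 4→5 does not cross the min cut (source side {0, 1, 2, 4, 5, src}), so extra capacity there cannot help.
New max flow = 1. Increase = 0.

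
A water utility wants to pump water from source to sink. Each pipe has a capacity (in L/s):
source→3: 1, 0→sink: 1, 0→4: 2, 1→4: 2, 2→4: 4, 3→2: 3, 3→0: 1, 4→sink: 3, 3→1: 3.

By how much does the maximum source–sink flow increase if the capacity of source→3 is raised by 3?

Original max flow = 1.
After raising cap(source→3), augmenting paths through that edge carry 3 more units.
New max flow = 4. Increase = 3.

3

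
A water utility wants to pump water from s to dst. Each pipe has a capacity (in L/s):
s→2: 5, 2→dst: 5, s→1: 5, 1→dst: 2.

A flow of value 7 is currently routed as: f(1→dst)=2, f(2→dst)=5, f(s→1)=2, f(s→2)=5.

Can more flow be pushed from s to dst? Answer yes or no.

Residual reachable from s: {1, s}; dst is not reachable.
Saturated cut: s→2, 1→dst with total capacity 7 = current flow value. Flow is maximum.

No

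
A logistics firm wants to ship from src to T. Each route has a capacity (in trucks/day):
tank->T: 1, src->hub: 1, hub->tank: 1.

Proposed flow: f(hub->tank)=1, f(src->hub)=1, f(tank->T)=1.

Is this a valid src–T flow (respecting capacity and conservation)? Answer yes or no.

Every edge has 0 ≤ f(e) ≤ cap(e).
At each intermediate node, inflow equals outflow.

Yes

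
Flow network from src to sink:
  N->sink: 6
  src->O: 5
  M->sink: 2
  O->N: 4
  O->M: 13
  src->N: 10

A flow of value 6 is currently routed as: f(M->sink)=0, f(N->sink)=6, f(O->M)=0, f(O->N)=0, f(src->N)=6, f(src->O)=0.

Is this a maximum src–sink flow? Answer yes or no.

No

Residual path src->O->M->sink has bottleneck 2 > 0.
Pushing 2 along it raises the flow to 8, so the given flow is not maximum.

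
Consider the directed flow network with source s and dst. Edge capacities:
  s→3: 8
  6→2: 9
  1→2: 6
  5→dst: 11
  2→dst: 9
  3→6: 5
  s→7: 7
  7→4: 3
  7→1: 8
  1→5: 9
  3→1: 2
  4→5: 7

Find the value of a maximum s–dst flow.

14

Augment s→7→4→5→dst: bottleneck 3. Total 3.
Augment s→7→1→5→dst: bottleneck 4. Total 7.
Augment s→3→1→5→dst: bottleneck 2. Total 9.
Augment s→3→6→2→dst: bottleneck 5. Total 14.
No augmenting path remains in the residual graph.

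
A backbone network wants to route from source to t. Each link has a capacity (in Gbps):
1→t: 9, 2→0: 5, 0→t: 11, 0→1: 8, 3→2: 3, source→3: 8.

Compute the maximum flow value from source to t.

3

Augment source→3→2→0→t: bottleneck 3. Total 3.
No augmenting path remains in the residual graph.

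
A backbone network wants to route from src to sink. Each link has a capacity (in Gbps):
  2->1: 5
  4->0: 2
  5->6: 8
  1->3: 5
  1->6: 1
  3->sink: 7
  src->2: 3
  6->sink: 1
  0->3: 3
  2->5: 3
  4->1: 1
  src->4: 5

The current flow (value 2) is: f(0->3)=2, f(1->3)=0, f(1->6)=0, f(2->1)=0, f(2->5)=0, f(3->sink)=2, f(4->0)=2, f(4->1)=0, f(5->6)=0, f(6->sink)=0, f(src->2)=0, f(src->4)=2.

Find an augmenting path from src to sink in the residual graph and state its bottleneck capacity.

Residual along src->4->1->3->sink: src->4: 3, 4->1: 1, 1->3: 5, 3->sink: 5.
Bottleneck = min = 1.

src->4->1->3->sink, bottleneck 1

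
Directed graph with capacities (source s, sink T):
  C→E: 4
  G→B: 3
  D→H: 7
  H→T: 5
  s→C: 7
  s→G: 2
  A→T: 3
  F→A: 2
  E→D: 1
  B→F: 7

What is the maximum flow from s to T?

Augment s→G→B→F→A→T: bottleneck 2. Total 2.
Augment s→C→E→D→H→T: bottleneck 1. Total 3.
No augmenting path remains in the residual graph.

3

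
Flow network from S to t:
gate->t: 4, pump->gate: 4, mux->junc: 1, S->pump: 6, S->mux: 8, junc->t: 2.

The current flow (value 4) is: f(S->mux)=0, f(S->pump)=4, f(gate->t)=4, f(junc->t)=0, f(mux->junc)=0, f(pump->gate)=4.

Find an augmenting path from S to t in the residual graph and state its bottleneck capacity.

Residual along S->mux->junc->t: S->mux: 8, mux->junc: 1, junc->t: 2.
Bottleneck = min = 1.

S->mux->junc->t, bottleneck 1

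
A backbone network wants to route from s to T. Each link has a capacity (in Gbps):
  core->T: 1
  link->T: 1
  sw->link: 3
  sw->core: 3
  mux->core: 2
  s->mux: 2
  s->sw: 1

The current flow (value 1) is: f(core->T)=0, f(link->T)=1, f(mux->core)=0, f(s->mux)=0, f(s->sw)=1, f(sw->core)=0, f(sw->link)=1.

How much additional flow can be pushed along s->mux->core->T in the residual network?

Residual capacities along the path: s->mux: 2, mux->core: 2, core->T: 1.
Minimum is 1.

1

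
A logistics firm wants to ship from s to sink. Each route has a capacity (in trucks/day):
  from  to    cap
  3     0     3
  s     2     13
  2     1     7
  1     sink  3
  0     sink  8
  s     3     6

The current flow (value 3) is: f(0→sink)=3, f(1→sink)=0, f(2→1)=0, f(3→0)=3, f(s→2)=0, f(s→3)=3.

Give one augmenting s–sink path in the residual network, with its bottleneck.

s→2→1→sink, bottleneck 3

Residual along s→2→1→sink: s→2: 13, 2→1: 7, 1→sink: 3.
Bottleneck = min = 3.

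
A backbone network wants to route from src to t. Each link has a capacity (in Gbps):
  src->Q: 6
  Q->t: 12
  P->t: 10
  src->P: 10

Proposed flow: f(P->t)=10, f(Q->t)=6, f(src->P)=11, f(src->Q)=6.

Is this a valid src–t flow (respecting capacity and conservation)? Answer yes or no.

No

Capacity violated on src->P: flow 11 > capacity 10.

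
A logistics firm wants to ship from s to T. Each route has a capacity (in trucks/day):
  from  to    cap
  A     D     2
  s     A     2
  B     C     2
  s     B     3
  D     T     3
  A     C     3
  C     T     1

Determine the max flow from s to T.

Augment s→B→C→T: bottleneck 1. Total 1.
Augment s→A→D→T: bottleneck 2. Total 3.
No augmenting path remains in the residual graph.

3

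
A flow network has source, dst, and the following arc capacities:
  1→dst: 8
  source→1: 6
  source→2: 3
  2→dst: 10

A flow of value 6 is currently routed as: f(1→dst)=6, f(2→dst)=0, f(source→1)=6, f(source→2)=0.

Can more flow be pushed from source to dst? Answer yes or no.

Residual path source→2→dst has bottleneck 3 > 0.
Pushing 3 along it raises the flow to 9, so the given flow is not maximum.

Yes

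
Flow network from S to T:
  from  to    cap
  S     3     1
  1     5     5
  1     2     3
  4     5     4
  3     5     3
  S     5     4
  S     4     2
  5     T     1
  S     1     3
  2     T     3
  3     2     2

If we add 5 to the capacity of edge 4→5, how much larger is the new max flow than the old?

0

Original max flow = 4.
Edge 4→5 does not cross the min cut (source side {1, 2, 3, 4, 5, S}), so extra capacity there cannot help.
New max flow = 4. Increase = 0.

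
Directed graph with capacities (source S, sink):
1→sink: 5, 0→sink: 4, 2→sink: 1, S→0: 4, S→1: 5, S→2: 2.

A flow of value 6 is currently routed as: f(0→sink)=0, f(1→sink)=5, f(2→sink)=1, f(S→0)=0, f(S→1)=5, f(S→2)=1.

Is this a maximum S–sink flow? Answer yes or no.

No

Residual path S→0→sink has bottleneck 4 > 0.
Pushing 4 along it raises the flow to 10, so the given flow is not maximum.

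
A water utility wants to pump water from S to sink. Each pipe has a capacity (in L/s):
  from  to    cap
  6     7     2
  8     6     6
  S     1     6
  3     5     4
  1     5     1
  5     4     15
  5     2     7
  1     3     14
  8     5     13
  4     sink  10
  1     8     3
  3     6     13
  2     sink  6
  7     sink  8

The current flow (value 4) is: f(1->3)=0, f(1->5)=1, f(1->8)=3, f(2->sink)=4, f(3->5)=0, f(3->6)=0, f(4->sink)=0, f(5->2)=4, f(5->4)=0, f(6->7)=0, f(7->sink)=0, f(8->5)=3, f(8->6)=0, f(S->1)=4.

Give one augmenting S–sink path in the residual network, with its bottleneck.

S->1->3->5->2->sink, bottleneck 2

Residual along S->1->3->5->2->sink: S->1: 2, 1->3: 14, 3->5: 4, 5->2: 3, 2->sink: 2.
Bottleneck = min = 2.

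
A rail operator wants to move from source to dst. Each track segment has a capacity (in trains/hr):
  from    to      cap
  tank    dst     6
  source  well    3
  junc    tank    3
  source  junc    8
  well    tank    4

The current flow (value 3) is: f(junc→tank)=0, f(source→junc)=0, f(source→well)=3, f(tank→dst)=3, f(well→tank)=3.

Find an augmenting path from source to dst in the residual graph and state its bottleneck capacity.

source→junc→tank→dst, bottleneck 3

Residual along source→junc→tank→dst: source→junc: 8, junc→tank: 3, tank→dst: 3.
Bottleneck = min = 3.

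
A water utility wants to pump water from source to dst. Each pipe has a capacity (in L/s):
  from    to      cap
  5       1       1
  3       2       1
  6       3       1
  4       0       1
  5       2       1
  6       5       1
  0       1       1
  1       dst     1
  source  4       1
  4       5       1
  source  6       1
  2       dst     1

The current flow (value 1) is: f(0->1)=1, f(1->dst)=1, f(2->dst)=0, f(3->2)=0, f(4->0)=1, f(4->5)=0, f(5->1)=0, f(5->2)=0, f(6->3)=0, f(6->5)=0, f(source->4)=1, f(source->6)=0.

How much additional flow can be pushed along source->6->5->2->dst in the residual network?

1

Residual capacities along the path: source->6: 1, 6->5: 1, 5->2: 1, 2->dst: 1.
Minimum is 1.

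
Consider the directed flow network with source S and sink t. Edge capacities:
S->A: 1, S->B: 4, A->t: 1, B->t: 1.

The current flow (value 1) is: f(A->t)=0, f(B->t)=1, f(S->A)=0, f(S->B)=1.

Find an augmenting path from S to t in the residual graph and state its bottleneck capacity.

Residual along S->A->t: S->A: 1, A->t: 1.
Bottleneck = min = 1.

S->A->t, bottleneck 1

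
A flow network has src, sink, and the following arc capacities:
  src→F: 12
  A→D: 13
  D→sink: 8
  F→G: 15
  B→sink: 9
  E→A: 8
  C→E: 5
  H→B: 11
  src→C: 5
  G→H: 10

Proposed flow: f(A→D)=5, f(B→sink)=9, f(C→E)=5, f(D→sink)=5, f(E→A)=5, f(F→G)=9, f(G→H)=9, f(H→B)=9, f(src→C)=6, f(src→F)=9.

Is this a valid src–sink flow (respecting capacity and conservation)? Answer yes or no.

Capacity violated on src→C: flow 6 > capacity 5.

No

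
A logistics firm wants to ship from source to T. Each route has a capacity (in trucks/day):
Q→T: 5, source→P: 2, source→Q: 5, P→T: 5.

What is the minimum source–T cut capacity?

Max flow = 7 (via 2 augmenting paths).
In the residual at optimum, the set reachable from source is {source}.
Cut edges: source→P (cap 2), source→Q (cap 5). Sum = 7.

7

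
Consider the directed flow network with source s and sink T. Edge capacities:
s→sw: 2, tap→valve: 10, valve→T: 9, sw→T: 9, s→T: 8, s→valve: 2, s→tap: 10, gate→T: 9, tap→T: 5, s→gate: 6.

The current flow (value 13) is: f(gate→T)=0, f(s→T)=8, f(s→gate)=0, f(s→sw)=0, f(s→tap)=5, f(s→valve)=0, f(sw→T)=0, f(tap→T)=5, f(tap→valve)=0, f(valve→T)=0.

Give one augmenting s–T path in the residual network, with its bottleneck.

Residual along s→sw→T: s→sw: 2, sw→T: 9.
Bottleneck = min = 2.

s→sw→T, bottleneck 2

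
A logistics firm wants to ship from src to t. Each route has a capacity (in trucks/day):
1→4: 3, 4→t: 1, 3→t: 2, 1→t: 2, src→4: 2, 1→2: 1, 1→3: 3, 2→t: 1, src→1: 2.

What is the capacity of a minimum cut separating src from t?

Max flow = 3 (via 2 augmenting paths).
In the residual at optimum, the set reachable from src is {4, src}.
Cut edges: src→1 (cap 2), 4→t (cap 1). Sum = 3.

3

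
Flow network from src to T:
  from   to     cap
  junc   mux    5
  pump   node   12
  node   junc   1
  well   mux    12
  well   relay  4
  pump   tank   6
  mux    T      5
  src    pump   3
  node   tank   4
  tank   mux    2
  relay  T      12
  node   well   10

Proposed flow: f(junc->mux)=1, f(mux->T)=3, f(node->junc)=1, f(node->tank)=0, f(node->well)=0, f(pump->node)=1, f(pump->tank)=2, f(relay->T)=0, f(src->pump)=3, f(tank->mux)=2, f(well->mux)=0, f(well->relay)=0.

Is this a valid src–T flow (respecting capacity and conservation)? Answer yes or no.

Yes

Every edge has 0 ≤ f(e) ≤ cap(e).
At each intermediate node, inflow equals outflow.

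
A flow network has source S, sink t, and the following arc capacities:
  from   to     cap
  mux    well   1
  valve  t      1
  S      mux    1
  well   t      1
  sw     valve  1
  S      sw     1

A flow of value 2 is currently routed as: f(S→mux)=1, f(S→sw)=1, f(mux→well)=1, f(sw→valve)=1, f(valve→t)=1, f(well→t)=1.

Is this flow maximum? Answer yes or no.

Yes

Residual reachable from S: {S}; t is not reachable.
Saturated cut: S→mux, S→sw with total capacity 2 = current flow value. Flow is maximum.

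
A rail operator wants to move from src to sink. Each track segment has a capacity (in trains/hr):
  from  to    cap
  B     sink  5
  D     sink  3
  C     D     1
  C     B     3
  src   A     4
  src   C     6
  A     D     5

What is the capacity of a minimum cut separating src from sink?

Max flow = 6 (via 2 augmenting paths).
In the residual at optimum, the set reachable from src is {A, C, D, src}.
Cut edges: C->B (cap 3), D->sink (cap 3). Sum = 6.

6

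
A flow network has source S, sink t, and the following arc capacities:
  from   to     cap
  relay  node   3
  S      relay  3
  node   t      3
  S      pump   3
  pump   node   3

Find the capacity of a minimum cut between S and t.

Max flow = 3 (via 1 augmenting path).
In the residual at optimum, the set reachable from S is {S, node, pump, relay}.
Cut edges: node→t (cap 3). Sum = 3.

3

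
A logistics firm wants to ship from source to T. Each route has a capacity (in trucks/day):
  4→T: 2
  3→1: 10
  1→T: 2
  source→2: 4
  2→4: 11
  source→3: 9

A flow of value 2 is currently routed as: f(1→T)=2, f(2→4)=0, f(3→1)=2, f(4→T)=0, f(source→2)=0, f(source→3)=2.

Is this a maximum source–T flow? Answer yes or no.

No

Residual path source→2→4→T has bottleneck 2 > 0.
Pushing 2 along it raises the flow to 4, so the given flow is not maximum.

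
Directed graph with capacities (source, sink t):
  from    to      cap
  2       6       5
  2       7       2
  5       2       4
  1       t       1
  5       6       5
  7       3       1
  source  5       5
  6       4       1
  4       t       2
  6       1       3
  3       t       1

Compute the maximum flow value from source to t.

3

Augment source→5→6→1→t: bottleneck 1. Total 1.
Augment source→5→6→4→t: bottleneck 1. Total 2.
Augment source→5→2→7→3→t: bottleneck 1. Total 3.
No augmenting path remains in the residual graph.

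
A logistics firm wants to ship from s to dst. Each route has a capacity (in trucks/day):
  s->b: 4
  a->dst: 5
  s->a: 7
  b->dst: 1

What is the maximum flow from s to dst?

Augment s->b->dst: bottleneck 1. Total 1.
Augment s->a->dst: bottleneck 5. Total 6.
No augmenting path remains in the residual graph.

6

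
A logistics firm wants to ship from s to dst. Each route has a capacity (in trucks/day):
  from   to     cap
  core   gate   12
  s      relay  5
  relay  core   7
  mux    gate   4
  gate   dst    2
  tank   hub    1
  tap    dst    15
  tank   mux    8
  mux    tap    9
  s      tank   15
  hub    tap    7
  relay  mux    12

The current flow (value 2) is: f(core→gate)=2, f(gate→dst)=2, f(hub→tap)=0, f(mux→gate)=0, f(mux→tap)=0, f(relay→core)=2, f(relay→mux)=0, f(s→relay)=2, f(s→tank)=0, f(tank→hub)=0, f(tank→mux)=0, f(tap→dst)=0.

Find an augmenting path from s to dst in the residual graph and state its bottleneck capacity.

Residual along s→relay→mux→tap→dst: s→relay: 3, relay→mux: 12, mux→tap: 9, tap→dst: 15.
Bottleneck = min = 3.

s→relay→mux→tap→dst, bottleneck 3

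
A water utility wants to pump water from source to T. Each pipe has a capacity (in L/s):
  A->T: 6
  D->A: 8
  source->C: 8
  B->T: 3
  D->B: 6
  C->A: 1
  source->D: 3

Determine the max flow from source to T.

4

Augment source->C->A->T: bottleneck 1. Total 1.
Augment source->D->A->T: bottleneck 3. Total 4.
No augmenting path remains in the residual graph.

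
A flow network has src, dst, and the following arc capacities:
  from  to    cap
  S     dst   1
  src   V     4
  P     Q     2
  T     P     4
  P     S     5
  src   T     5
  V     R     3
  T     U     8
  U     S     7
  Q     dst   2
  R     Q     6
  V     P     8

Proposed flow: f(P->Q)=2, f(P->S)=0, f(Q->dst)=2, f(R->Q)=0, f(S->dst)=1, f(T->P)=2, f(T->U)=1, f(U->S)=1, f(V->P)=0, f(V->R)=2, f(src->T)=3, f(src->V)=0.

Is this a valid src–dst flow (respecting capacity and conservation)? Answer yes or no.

No

Conservation fails at V: inflow 0 ≠ outflow 2.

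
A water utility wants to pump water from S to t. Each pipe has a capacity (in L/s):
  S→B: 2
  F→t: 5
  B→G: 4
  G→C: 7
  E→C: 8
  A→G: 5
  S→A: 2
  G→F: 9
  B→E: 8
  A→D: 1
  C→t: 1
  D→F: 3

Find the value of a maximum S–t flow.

Augment S→A→D→F→t: bottleneck 1. Total 1.
Augment S→A→G→F→t: bottleneck 1. Total 2.
Augment S→B→G→F→t: bottleneck 2. Total 4.
No augmenting path remains in the residual graph.

4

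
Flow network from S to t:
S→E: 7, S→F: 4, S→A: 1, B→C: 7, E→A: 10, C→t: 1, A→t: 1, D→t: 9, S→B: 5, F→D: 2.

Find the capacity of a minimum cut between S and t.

Max flow = 4 (via 3 augmenting paths).
In the residual at optimum, the set reachable from S is {A, B, C, E, F, S}.
Cut edges: F→D (cap 2), C→t (cap 1), A→t (cap 1). Sum = 4.

4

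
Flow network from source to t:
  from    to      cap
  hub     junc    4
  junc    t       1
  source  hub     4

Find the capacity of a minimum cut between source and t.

1

Max flow = 1 (via 1 augmenting path).
In the residual at optimum, the set reachable from source is {hub, junc, source}.
Cut edges: junc→t (cap 1). Sum = 1.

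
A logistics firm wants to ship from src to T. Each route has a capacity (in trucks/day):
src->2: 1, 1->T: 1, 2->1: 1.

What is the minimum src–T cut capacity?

1

Max flow = 1 (via 1 augmenting path).
In the residual at optimum, the set reachable from src is {src}.
Cut edges: src->2 (cap 1). Sum = 1.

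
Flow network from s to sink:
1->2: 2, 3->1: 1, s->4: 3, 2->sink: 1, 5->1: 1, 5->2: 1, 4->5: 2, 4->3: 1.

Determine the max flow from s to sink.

1

Augment s->4->5->2->sink: bottleneck 1. Total 1.
No augmenting path remains in the residual graph.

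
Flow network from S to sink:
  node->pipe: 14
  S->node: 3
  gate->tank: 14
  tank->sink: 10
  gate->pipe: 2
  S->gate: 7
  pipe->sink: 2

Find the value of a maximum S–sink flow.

9

Augment S->gate->tank->sink: bottleneck 7. Total 7.
Augment S->node->pipe->sink: bottleneck 2. Total 9.
No augmenting path remains in the residual graph.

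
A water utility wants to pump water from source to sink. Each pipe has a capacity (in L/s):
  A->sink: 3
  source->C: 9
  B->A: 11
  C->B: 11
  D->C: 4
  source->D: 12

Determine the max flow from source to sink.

3

Augment source->C->B->A->sink: bottleneck 3. Total 3.
No augmenting path remains in the residual graph.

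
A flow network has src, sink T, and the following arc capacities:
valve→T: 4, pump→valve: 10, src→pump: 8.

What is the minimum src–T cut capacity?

Max flow = 4 (via 1 augmenting path).
In the residual at optimum, the set reachable from src is {pump, src, valve}.
Cut edges: valve→T (cap 4). Sum = 4.

4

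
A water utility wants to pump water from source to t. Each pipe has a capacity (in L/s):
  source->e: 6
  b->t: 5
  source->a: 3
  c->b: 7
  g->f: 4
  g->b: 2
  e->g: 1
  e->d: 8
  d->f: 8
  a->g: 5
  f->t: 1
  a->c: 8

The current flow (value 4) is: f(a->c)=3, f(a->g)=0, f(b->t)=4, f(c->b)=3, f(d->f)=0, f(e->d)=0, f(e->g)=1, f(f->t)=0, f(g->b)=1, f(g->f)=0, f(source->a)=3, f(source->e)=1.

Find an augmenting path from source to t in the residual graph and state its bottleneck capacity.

Residual along source->e->d->f->t: source->e: 5, e->d: 8, d->f: 8, f->t: 1.
Bottleneck = min = 1.

source->e->d->f->t, bottleneck 1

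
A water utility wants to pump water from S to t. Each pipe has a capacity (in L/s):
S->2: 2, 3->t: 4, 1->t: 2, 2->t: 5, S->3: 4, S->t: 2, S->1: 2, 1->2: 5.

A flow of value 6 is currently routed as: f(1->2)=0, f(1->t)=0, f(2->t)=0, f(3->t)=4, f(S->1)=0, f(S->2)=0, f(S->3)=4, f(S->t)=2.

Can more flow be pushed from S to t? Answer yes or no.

Residual path S->1->t has bottleneck 2 > 0.
Pushing 2 along it raises the flow to 8, so the given flow is not maximum.

Yes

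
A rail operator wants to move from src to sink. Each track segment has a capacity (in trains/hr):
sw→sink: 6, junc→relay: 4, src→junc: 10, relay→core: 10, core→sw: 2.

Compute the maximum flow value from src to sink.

2

Augment src→junc→relay→core→sw→sink: bottleneck 2. Total 2.
No augmenting path remains in the residual graph.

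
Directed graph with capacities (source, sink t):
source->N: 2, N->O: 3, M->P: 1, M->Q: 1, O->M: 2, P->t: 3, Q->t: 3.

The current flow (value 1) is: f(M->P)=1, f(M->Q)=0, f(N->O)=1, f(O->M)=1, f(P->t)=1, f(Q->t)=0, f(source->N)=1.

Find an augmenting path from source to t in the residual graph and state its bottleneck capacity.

source->N->O->M->Q->t, bottleneck 1

Residual along source->N->O->M->Q->t: source->N: 1, N->O: 2, O->M: 1, M->Q: 1, Q->t: 3.
Bottleneck = min = 1.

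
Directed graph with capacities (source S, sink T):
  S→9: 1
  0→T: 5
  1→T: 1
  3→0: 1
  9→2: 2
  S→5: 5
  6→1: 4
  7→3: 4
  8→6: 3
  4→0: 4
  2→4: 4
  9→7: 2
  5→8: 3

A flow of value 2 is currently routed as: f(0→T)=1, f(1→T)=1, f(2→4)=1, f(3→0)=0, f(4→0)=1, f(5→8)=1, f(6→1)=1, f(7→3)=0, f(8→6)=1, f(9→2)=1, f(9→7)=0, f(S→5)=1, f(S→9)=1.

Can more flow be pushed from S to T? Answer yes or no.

No

Residual reachable from S: {1, 5, 6, 8, S}; T is not reachable.
Saturated cut: S→9, 1→T with total capacity 2 = current flow value. Flow is maximum.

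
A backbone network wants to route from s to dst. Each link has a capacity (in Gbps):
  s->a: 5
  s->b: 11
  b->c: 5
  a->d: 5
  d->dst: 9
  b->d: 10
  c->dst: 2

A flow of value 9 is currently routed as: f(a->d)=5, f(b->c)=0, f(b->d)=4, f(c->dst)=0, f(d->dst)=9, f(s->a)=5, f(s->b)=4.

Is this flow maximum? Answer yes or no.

No

Residual path s->b->c->dst has bottleneck 2 > 0.
Pushing 2 along it raises the flow to 11, so the given flow is not maximum.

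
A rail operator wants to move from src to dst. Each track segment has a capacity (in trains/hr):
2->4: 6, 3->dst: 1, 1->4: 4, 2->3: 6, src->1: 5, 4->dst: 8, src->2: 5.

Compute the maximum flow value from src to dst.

9

Augment src->2->3->dst: bottleneck 1. Total 1.
Augment src->2->4->dst: bottleneck 4. Total 5.
Augment src->1->4->dst: bottleneck 4. Total 9.
No augmenting path remains in the residual graph.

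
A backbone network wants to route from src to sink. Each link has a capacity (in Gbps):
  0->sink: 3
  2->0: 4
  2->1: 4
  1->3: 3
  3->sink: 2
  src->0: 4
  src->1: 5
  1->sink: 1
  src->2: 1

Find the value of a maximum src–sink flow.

Augment src->1->sink: bottleneck 1. Total 1.
Augment src->0->sink: bottleneck 3. Total 4.
Augment src->1->3->sink: bottleneck 2. Total 6.
No augmenting path remains in the residual graph.

6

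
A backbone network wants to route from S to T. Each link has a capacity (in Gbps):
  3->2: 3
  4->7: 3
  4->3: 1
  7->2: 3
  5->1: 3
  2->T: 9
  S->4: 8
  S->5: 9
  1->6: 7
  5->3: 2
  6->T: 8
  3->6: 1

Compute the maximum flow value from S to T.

Augment S->4->7->2->T: bottleneck 3. Total 3.
Augment S->4->3->2->T: bottleneck 1. Total 4.
Augment S->5->3->2->T: bottleneck 2. Total 6.
Augment S->5->1->6->T: bottleneck 3. Total 9.
No augmenting path remains in the residual graph.

9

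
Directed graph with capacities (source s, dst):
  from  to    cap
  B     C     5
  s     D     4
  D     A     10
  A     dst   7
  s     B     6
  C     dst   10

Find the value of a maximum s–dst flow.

9

Augment s->B->C->dst: bottleneck 5. Total 5.
Augment s->D->A->dst: bottleneck 4. Total 9.
No augmenting path remains in the residual graph.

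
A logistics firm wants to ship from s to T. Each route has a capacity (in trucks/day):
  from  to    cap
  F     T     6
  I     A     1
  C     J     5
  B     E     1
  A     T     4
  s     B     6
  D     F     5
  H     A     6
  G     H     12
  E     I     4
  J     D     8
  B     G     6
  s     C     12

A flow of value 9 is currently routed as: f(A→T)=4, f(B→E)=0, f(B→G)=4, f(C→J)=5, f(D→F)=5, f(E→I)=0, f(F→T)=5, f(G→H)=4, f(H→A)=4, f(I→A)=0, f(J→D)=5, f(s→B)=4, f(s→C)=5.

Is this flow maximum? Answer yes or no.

Yes

Residual reachable from s: {A, B, C, E, G, H, I, s}; T is not reachable.
Saturated cut: C→J, A→T with total capacity 9 = current flow value. Flow is maximum.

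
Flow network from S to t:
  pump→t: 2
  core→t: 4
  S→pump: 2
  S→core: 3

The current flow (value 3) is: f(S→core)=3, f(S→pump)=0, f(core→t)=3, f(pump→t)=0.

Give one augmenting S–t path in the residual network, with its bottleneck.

Residual along S→pump→t: S→pump: 2, pump→t: 2.
Bottleneck = min = 2.

S→pump→t, bottleneck 2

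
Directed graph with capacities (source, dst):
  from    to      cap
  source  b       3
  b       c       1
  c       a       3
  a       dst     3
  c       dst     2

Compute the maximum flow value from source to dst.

Augment source→b→c→dst: bottleneck 1. Total 1.
No augmenting path remains in the residual graph.

1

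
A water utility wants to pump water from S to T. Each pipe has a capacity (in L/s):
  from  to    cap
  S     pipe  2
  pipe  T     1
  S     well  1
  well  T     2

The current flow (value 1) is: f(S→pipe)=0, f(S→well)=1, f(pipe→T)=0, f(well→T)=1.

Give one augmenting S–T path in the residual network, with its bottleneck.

S→pipe→T, bottleneck 1

Residual along S→pipe→T: S→pipe: 2, pipe→T: 1.
Bottleneck = min = 1.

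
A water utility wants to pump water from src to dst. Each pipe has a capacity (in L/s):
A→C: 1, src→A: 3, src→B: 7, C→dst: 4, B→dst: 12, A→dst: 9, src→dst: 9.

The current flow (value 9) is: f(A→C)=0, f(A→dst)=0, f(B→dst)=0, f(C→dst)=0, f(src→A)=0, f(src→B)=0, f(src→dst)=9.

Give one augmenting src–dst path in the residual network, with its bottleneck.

src→A→dst, bottleneck 3

Residual along src→A→dst: src→A: 3, A→dst: 9.
Bottleneck = min = 3.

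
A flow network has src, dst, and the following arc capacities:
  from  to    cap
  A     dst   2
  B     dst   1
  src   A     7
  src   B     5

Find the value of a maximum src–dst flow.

Augment src→A→dst: bottleneck 2. Total 2.
Augment src→B→dst: bottleneck 1. Total 3.
No augmenting path remains in the residual graph.

3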